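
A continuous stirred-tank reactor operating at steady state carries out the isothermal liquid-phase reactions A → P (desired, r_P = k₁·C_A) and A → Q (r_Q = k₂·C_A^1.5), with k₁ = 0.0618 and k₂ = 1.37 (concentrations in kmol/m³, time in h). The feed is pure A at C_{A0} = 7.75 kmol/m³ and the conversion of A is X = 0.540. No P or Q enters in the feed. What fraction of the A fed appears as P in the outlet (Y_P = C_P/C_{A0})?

0.0126

Exit C_A = C_{A0}(1−X) = 7.75×0.460 = 3.565 kmol/m³.
In a CSTR the entire volume is at exit conditions, so r_P = 0.0618×3.565 = 0.2203 and r_Q = 1.37×3.565^1.5 = 9.222.
Fraction of consumed A going to P: r_P/(r_P+r_Q) = 0.02333.
C_P = 0.02333·C_{A0}·X = 0.02333×7.75×0.540 = 0.0977 kmol/m³; Y_P = C_P/C_{A0} = 0.0126.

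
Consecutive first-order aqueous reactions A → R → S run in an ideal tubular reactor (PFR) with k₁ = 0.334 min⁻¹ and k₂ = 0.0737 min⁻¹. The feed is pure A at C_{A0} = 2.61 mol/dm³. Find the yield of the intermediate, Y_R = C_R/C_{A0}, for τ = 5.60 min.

The intermediate concentration in a first-order A→B→C sequence is C_R = k₁C_{A0}(e^(−k₁τ) − e^(−k₂τ))/(k₂−k₁).
e^(−k₁τ) = e^(−0.334×5.60) = e^(−1.870) = 0.1541; e^(−k₂τ) = e^(−0.4127) = 0.6618.
C_R = 0.334×2.61/(0.0737−0.334) × (0.1541−0.6618) = (-3.349)×(-0.5078) = 1.701 mol/dm³.
Y_R = C_R/C_{A0} = 1.701/2.61 = 0.652.

0.652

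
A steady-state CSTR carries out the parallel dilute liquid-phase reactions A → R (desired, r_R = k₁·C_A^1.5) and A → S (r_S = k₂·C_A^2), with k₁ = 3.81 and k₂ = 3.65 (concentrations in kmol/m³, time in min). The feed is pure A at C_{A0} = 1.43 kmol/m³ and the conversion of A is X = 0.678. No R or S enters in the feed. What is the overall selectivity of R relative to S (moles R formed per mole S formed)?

Exit C_A = C_{A0}(1−X) = 1.43×0.322 = 0.4605 kmol/m³.
A CSTR operates uniformly at the exit composition, giving r_R = 1.190 and r_S = 0.7739 (each k·C_A^n at C_A = 0.4605).
Overall selectivity = C_R/C_S = r_Rτ/(r_Sτ) = r_R/r_S = 1.54.

1.54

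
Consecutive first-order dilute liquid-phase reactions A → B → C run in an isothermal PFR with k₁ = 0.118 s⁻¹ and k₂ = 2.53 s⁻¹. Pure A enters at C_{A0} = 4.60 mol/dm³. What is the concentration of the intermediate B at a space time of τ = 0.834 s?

0.177 mol/dm³

Solving the coupled first-order balances gives C_B(τ) = [k₁/(k₂−k₁)]·C_{A0}·(e^(−k₁τ) − e^(−k₂τ)).
e^(−k₁τ) = e^(−0.118×0.834) = e^(−0.09841) = 0.9063; e^(−k₂τ) = e^(−2.110) = 0.1212.
C_B = 0.118×4.60/(2.53−0.118) × (0.9063−0.1212) = 0.2250×0.7850 = 0.1767 mol/dm³.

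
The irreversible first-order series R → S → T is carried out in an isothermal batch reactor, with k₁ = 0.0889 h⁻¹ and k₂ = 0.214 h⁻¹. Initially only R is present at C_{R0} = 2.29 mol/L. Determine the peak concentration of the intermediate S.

0.510 mol/L

For a first-order series the maximum intermediate yield is C_{S,max}/C_{R0} = (k₁/k₂)^[k₂/(k₂−k₁)].
= (0.0889/0.214)^(0.214/(0.214−0.0889)) = (0.4154)^(1.711) = 0.2225.
C_{S,max} = 0.2225×2.29 = 0.510 mol/L.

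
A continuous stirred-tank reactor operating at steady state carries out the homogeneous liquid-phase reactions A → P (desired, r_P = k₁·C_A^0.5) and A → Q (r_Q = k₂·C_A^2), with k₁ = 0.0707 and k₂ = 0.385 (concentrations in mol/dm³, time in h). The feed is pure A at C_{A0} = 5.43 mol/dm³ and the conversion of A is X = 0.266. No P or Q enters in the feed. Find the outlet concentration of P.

Exit C_A = C_{A0}(1−X) = 5.43×0.734 = 3.986 mol/dm³.
A CSTR operates uniformly at the exit composition, giving r_P = 0.1411 and r_Q = 6.116 (each k·C_A^n at C_A = 3.986).
Fraction of consumed A going to P: r_P/(r_P+r_Q) = 0.02256.
C_P = 0.02256·C_{A0}·X = 0.02256×5.43×0.266 = 0.0326 mol/dm³.

0.0326 mol/dm³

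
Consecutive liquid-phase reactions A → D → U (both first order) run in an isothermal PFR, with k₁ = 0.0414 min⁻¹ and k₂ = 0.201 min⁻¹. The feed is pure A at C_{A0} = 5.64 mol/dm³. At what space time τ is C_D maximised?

9.90 min

The intermediate peaks when r₁ = r₂, i.e. k₁e^(−k₁τ) = k₂e^(−k₂τ), giving τ_opt = ln(k₂/k₁)/(k₂−k₁).
= ln(0.201/0.0414)/(0.201−0.0414) = ln(4.855)/0.1596 = 1.580/0.1596 = 9.90 min.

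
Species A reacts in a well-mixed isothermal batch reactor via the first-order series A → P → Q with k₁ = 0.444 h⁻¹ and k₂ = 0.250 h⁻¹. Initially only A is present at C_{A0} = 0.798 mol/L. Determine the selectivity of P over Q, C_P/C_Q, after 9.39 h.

For first-order series with pure A initially, C_P(t) = k₁C_{A0}/(k₂−k₁)·(e^(−k₁t) − e^(−k₂t)).
e^(−k₁t) = e^(−0.444×9.39) = e^(−4.169) = 0.01547; e^(−k₂t) = e^(−2.348) = 0.09561.
C_P = 0.444×0.798/(0.250−0.444) × (0.01547−0.09561) = (-1.826)×(-0.08014) = 0.1464 mol/L.
C_A = C_{A0}e^(−k₁t) = 0.01234 mol/L, so C_Q = C_{A0}−C_A−C_P = 0.6393 mol/L; C_P/C_Q = 0.229.

0.229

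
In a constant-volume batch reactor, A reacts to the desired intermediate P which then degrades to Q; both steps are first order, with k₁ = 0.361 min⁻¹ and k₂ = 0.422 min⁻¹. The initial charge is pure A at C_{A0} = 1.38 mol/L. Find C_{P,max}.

Evaluating C_P at t_opt = ln(k₂/k₁)/(k₂−k₁) gives C_{P,max}/C_{A0} = (k₁/k₂)^[k₂/(k₂−k₁)].
= (0.361/0.422)^(0.422/(0.422−0.361)) = (0.8555)^(6.918) = 0.3396.
C_{P,max} = 0.3396×1.38 = 0.469 mol/L.

0.469 mol/L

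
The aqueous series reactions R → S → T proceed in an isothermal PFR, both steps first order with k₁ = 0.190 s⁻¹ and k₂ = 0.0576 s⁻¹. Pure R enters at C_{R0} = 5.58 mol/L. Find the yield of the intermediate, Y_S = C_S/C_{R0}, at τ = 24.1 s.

The intermediate concentration in a first-order A→B→C sequence is C_S = k₁C_{R0}(e^(−k₁τ) − e^(−k₂τ))/(k₂−k₁).
e^(−k₁τ) = e^(−0.190×24.1) = e^(−4.579) = 0.01027; e^(−k₂τ) = e^(−1.388) = 0.2495.
C_S = 0.190×5.58/(0.0576−0.190) × (0.01027−0.2495) = (-8.008)×(-0.2393) = 1.916 mol/L.
Y_S = C_S/C_{R0} = 1.916/5.58 = 0.343.

0.343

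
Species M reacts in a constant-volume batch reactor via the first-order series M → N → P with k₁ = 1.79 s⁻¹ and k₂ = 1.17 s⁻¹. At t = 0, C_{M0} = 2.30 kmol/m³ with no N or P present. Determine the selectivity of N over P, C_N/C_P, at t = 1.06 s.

0.899

Solving the coupled first-order balances gives C_N(t) = [k₁/(k₂−k₁)]·C_{M0}·(e^(−k₁t) − e^(−k₂t)).
e^(−k₁t) = e^(−1.79×1.06) = e^(−1.897) = 0.1500; e^(−k₂t) = e^(−1.240) = 0.2893.
C_N = 1.79×2.30/(1.17−1.79) × (0.1500−0.2893) = (-6.640)×(-0.1394) = 0.9255 kmol/m³.
C_M = C_{M0}e^(−k₁t) = 0.3449 kmol/m³, so C_P = C_{M0}−C_M−C_N = 1.030 kmol/m³; C_N/C_P = 0.899.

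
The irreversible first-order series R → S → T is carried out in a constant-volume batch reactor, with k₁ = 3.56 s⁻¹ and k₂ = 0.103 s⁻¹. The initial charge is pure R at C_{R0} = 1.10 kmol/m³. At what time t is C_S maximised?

1.02 s

The intermediate peaks when r₁ = r₂, i.e. k₁e^(−k₁t) = k₂e^(−k₂t), giving t_opt = ln(k₂/k₁)/(k₂−k₁).
= ln(0.103/3.56)/(0.103−3.56) = ln(0.02893)/-3.457 = -3.543/-3.457 = 1.02 s.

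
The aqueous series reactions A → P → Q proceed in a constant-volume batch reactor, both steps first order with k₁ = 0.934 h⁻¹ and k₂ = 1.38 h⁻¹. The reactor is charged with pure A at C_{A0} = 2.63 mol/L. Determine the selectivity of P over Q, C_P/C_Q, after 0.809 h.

1.28

The intermediate concentration in a first-order A→B→C sequence is C_P = k₁C_{A0}(e^(−k₁t) − e^(−k₂t))/(k₂−k₁).
e^(−k₁t) = e^(−0.934×0.809) = e^(−0.7556) = 0.4697; e^(−k₂t) = e^(−1.116) = 0.3274.
C_P = 0.934×2.63/(1.38−0.934) × (0.4697−0.3274) = 5.508×0.1423 = 0.7836 mol/L.
C_A = C_{A0}e^(−k₁t) = 1.235 mol/L, so C_Q = C_{A0}−C_A−C_P = 0.6110 mol/L; C_P/C_Q = 1.28.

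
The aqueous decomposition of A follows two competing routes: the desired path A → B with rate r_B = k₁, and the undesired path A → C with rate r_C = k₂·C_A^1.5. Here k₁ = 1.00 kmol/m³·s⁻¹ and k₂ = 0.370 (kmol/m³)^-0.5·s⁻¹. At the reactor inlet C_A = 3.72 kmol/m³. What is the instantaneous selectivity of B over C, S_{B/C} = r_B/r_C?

0.377

S_{B/C} = r_B/r_C = (k₁)/(k₂·C_A^1.5) = (k₁/k₂)·C_A^-1.5.
= (1.00) / (0.370×3.720^1.5) = 1.000/2.655 = 0.377.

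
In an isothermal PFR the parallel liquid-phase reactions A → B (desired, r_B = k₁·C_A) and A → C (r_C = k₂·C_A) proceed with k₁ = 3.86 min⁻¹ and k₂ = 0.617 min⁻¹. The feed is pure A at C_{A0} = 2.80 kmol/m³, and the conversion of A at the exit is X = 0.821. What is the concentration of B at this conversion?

C_A = C_{A0}(1−X) = 0.5012 kmol/m³.
Both paths are first order in A, so the instantaneous fraction to B is constant: dC_B/d(−C_A) = k₁/(k₁+k₂) = 0.8622.
C_B = 0.8622·(C_{A0}−C_A) = 0.8622×2.299 = 1.98 kmol/m³.

1.98 kmol/m³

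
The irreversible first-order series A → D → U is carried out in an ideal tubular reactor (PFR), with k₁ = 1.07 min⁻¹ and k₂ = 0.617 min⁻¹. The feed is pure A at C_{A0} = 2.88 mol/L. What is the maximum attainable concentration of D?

Evaluating C_D at τ_opt = ln(k₂/k₁)/(k₂−k₁) gives C_{D,max}/C_{A0} = (k₁/k₂)^[k₂/(k₂−k₁)].
= (1.07/0.617)^(0.617/(0.617−1.07)) = (1.734)^(-1.362) = 0.4724.
C_{D,max} = 0.4724×2.88 = 1.36 mol/L.

1.36 mol/L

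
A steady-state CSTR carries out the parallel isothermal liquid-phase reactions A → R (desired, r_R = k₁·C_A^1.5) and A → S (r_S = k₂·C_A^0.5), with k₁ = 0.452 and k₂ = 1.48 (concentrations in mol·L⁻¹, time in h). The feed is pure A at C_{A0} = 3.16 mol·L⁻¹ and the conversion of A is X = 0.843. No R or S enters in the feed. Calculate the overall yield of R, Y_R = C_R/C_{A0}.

Exit C_A = C_{A0}(1−X) = 3.16×0.157 = 0.4961 mol·L⁻¹.
A CSTR operates uniformly at the exit composition, giving r_R = 0.1579 and r_S = 1.042 (each k·C_A^n at C_A = 0.4961).
Fraction of consumed A going to R: r_R/(r_R+r_S) = 0.1316.
C_R = 0.1316·C_{A0}·X = 0.1316×3.16×0.843 = 0.351 mol·L⁻¹; Y_R = C_R/C_{A0} = 0.111.

0.111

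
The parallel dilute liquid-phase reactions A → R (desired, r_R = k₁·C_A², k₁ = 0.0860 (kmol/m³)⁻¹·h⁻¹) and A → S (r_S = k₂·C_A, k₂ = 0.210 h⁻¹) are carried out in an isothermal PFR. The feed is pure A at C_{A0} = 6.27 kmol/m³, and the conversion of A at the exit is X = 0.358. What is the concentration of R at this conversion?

1.52 kmol/m³

C_A = C_{A0}(1−X) = 4.025 kmol/m³.
Along a PFR/batch, dC_S/dC_A = −r_S/(r_R+r_S) = −k₂/(k₂+k₁·C_A).
Integrating from C_{A0} to C_A: C_S = (0.210/0.0860)·ln[(0.210+0.0860·6.27)/(0.210+0.0860·4.03)] = 2.442·ln(0.7492/0.5562) = 0.7275 kmol/m³.
Then C_R = (C_{A0}−C_A) − C_S = 2.245 − 0.7275 = 1.517 kmol/m³.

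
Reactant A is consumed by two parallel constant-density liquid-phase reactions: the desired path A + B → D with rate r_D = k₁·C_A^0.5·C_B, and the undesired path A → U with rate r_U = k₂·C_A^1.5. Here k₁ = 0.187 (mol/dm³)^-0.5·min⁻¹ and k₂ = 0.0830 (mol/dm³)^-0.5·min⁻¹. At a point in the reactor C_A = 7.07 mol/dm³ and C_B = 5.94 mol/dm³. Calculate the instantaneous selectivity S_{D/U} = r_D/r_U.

S_{D/U} = r_D/r_U = (k₁·C_A^0.5·C_B)/(k₂·C_A^1.5) = (k₁/k₂)·C_A⁻¹·C_B.
= (0.187×7.070^0.5×5.940) / (0.0830×7.070^1.5) = 2.954/1.560 = 1.89.
The undesired path is higher order in A, so low C_A (CSTR or dilute feed) favours D.

1.89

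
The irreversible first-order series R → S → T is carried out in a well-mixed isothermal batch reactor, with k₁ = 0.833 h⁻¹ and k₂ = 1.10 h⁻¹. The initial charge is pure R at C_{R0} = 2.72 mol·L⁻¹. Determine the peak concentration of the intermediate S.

At the optimum, C_{S,max}/C_{R0} = (k₁/k₂)^[k₂/(k₂−k₁)].
= (0.833/1.10)^(1.10/(1.10−0.833)) = (0.7573)^(4.120) = 0.3181.
C_{S,max} = 0.3181×2.72 = 0.865 mol·L⁻¹.

0.865 mol·L⁻¹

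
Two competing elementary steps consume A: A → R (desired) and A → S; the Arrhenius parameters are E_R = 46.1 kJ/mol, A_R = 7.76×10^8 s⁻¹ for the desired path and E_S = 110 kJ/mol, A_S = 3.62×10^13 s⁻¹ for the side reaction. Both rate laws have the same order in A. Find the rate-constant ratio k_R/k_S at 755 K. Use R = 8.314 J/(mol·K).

With equal orders, S_{R/S} = k_R/k_S = (A_R/A_S)·exp[(E_S−E_R)/(RT)].
(E_S−E_R)/(RT) = (110−46.1)×10³/(8.314×755) = 63900/6277 = 10.18.
k_R/k_S = (7.76×10^8/3.62×10^13)·exp(10.18) = 2.144×10^-5 × 26368 = 0.565.
Since E_R < E_S, lowering the temperature improves selectivity toward R.

0.565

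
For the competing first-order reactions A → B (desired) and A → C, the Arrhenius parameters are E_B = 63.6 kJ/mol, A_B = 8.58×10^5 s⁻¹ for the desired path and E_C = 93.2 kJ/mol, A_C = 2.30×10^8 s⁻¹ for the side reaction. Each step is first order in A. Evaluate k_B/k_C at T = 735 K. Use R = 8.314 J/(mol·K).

With equal orders, S_{B/C} = k_B/k_C = (A_B/A_C)·exp[(E_C−E_B)/(RT)].
(E_C−E_B)/(RT) = (93.2−63.6)×10³/(8.314×735) = 29600/6111 = 4.844.
k_B/k_C = (8.58×10^5/2.30×10^8)·exp(4.844) = 0.003730 × 127.0 = 0.474.

0.474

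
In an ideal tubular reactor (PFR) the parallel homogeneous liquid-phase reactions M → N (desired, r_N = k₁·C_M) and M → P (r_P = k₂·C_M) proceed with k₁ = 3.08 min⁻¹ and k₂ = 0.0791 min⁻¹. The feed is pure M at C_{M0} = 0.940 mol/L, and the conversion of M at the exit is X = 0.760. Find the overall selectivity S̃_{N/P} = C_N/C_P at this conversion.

C_M = C_{M0}(1−X) = 0.2256 mol/L.
Both paths are first order in M, so the instantaneous fraction to N is constant: dC_N/d(−C_M) = k₁/(k₁+k₂) = 0.9750.
C_N = 0.9750·(C_{M0}−C_M) = 0.9750×0.7144 = 0.697 mol/L.
C_P = (C_{M0}−C_M)−C_N = 0.01789 mol/L; S̃_{N/P} = 0.6965/0.01789 = 38.9.

38.9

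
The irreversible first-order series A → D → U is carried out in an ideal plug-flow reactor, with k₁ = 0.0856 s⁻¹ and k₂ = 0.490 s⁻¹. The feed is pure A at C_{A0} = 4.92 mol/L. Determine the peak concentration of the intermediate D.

At the optimum, C_{D,max}/C_{A0} = (k₁/k₂)^[k₂/(k₂−k₁)].
= (0.0856/0.490)^(0.490/(0.490−0.0856)) = (0.1747)^(1.212) = 0.1208.
C_{D,max} = 0.1208×4.92 = 0.594 mol/L.

0.594 mol/L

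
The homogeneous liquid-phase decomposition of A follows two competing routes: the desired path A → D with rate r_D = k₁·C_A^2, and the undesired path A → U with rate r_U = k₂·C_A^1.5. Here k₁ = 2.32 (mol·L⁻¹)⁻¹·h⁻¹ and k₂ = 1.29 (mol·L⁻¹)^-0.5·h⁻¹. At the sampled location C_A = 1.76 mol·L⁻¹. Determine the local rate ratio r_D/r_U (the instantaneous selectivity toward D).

S_{D/U} = r_D/r_U = (k₁·C_A^2)/(k₂·C_A^1.5) = (k₁/k₂)·C_A^0.5.
= (2.32×1.760^2) / (1.29×1.760^1.5) = 7.186/3.012 = 2.39.
Since the desired path is higher order in A, keeping C_A high (PFR or concentrated feed) favours D.

2.39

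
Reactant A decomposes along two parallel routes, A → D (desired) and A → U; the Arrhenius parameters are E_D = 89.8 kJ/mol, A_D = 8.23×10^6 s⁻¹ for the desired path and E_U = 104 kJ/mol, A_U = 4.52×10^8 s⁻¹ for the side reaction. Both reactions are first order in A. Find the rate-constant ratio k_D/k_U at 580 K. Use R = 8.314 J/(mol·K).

0.346

k_D/k_U = (A_D/A_U)·exp[−(E_D−E_U)/(RT)] = (A_D/A_U)·exp[(E_U−E_D)/(RT)].
(E_U−E_D)/(RT) = (104−89.8)×10³/(8.314×580) = 14200/4822 = 2.945.
k_D/k_U = (8.23×10^6/4.52×10^8)·exp(2.945) = 0.01821 × 19.01 = 0.346.
Since E_D < E_U, lowering the temperature improves selectivity toward D.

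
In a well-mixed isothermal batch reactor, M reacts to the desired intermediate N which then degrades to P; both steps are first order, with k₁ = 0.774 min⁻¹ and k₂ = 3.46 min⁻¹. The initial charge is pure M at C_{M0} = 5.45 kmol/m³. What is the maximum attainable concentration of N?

For a first-order series the maximum intermediate yield is C_{N,max}/C_{M0} = (k₁/k₂)^[k₂/(k₂−k₁)].
= (0.774/3.46)^(3.46/(3.46−0.774)) = (0.2237)^(1.288) = 0.1453.
C_{N,max} = 0.1453×5.45 = 0.792 kmol/m³.

0.792 kmol/m³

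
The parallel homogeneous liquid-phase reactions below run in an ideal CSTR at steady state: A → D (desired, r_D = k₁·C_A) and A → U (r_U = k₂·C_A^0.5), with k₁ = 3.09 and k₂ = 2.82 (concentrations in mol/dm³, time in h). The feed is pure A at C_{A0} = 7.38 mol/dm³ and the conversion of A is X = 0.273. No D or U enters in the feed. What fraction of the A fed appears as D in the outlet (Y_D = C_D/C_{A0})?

0.196

Exit C_A = C_{A0}(1−X) = 7.38×0.727 = 5.365 mol/dm³.
A CSTR operates uniformly at the exit composition, giving r_D = 16.58 and r_U = 6.532 (each k·C_A^n at C_A = 5.365).
Fraction of consumed A going to D: r_D/(r_D+r_U) = 0.7174.
C_D = 0.7174·C_{A0}·X = 0.7174×7.38×0.273 = 1.45 mol/dm³; Y_D = C_D/C_{A0} = 0.196.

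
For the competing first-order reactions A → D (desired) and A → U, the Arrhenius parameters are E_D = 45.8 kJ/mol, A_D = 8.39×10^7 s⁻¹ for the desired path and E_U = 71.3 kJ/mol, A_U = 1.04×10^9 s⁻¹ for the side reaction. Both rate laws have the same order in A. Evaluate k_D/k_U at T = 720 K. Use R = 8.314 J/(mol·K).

k_D/k_U = (A_D/A_U)·exp[−(E_D−E_U)/(RT)] = (A_D/A_U)·exp[(E_U−E_D)/(RT)].
(E_U−E_D)/(RT) = (71.3−45.8)×10³/(8.314×720) = 25500/5986 = 4.260.
k_D/k_U = (8.39×10^7/1.04×10^9)·exp(4.260) = 0.08067 × 70.80 = 5.71.

5.71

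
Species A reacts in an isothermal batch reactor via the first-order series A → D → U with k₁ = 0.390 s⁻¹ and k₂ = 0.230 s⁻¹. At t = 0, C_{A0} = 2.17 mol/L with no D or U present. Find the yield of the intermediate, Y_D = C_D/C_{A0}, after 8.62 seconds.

0.251

Solving the coupled first-order balances gives C_D(t) = [k₁/(k₂−k₁)]·C_{A0}·(e^(−k₁t) − e^(−k₂t)).
e^(−k₁t) = e^(−0.390×8.62) = e^(−3.362) = 0.03467; e^(−k₂t) = e^(−1.983) = 0.1377.
C_D = 0.390×2.17/(0.230−0.390) × (0.03467−0.1377) = (-5.289)×(-0.1030) = 0.5450 mol/L.
Y_D = C_D/C_{A0} = 0.5450/2.17 = 0.251.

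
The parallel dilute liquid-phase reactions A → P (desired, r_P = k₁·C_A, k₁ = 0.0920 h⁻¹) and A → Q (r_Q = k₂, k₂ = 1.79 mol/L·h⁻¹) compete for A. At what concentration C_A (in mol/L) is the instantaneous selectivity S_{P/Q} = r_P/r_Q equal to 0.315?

6.13 mol/L

S_{P/Q} = (k₁/k₂)·C_A ⇒ C_A = S·k₂/k₁.
= 0.315×1.79/0.0920 = 6.13 mol/L.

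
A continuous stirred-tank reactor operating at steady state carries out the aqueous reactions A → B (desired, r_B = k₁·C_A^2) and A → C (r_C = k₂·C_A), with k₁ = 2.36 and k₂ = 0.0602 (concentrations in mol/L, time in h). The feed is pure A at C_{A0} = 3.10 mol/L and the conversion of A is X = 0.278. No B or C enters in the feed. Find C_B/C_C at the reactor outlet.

87.7

Exit C_A = C_{A0}(1−X) = 3.10×0.722 = 2.238 mol/L.
Rates in a CSTR are evaluated at the outlet concentration: r_B = 2.36×2.238^2 = 11.82, r_C = 0.0602×2.238 = 0.1347.
Overall selectivity = C_B/C_C = r_Bτ/(r_Cτ) = r_B/r_C = 87.7.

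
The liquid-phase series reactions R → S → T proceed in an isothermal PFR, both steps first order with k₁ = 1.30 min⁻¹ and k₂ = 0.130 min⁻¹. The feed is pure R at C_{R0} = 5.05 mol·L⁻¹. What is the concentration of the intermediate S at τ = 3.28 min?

3.58 mol·L⁻¹

Solving the coupled first-order balances gives C_S(τ) = [k₁/(k₂−k₁)]·C_{R0}·(e^(−k₁τ) − e^(−k₂τ)).
e^(−k₁τ) = e^(−1.30×3.28) = e^(−4.264) = 0.01407; e^(−k₂τ) = e^(−0.4264) = 0.6529.
C_S = 1.30×5.05/(0.130−1.30) × (0.01407−0.6529) = (-5.611)×(-0.6388) = 3.584 mol·L⁻¹.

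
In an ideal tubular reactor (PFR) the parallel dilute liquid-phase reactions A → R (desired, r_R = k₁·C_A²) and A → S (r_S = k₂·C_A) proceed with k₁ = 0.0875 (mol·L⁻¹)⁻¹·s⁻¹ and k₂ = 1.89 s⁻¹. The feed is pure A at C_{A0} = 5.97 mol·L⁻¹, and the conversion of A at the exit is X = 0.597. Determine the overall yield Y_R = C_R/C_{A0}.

0.0962

C_A = C_{A0}(1−X) = 2.406 mol·L⁻¹.
Along a PFR/batch, dC_S/dC_A = −r_S/(r_R+r_S) = −k₂/(k₂+k₁·C_A).
Integrating from C_{A0} to C_A: C_S = (1.89/0.0875)·ln[(1.89+0.0875·5.97)/(1.89+0.0875·2.41)] = 21.60·ln(2.412/2.101) = 2.990 mol·L⁻¹.
Then C_R = (C_{A0}−C_A) − C_S = 3.564 − 2.990 = 0.5740 mol·L⁻¹.
Y_R = C_R/C_{A0} = 0.5740/5.97 = 0.0962.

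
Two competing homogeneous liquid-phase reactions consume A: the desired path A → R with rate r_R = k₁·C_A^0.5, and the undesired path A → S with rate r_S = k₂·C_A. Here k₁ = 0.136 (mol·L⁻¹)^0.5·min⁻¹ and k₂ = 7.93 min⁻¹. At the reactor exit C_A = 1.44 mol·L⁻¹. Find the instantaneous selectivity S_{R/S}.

0.0143

S_{R/S} = r_R/r_S = (k₁·C_A^0.5)/(k₂·C_A) = (k₁/k₂)·C_A^-0.5.
= (0.136×1.440^0.5) / (7.93×1.440) = 0.1632/11.42 = 0.0143.
The undesired path is higher order in A, so low C_A (CSTR or dilute feed) favours R.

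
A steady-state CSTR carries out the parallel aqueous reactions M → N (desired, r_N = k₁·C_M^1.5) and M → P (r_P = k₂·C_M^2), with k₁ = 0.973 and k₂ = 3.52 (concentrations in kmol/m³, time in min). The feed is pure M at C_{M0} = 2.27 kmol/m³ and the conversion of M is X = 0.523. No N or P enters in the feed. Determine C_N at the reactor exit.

0.249 kmol/m³

Exit C_M = C_{M0}(1−X) = 2.27×0.477 = 1.083 kmol/m³.
A CSTR operates uniformly at the exit composition, giving r_N = 1.096 and r_P = 4.127 (each k·C_M^n at C_M = 1.083).
Fraction of consumed M going to N: r_N/(r_N+r_P) = 0.2099.
C_N = 0.2099·C_{M0}·X = 0.2099×2.27×0.523 = 0.249 kmol/m³.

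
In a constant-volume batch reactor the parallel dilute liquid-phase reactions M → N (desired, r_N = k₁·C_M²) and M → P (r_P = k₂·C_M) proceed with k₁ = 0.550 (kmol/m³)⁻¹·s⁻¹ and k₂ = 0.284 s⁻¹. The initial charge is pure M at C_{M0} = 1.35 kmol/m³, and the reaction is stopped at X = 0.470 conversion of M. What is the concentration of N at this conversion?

C_M = C_{M0}(1−X) = 0.7155 kmol/m³.
Along a PFR/batch, dC_P/dC_M = −r_P/(r_N+r_P) = −k₂/(k₂+k₁·C_M).
Integrating from C_{M0} to C_M: C_P = (0.284/0.550)·ln[(0.284+0.550·1.35)/(0.284+0.550·0.716)] = 0.5164·ln(1.027/0.6775) = 0.2145 kmol/m³.
Then C_N = (C_{M0}−C_M) − C_P = 0.6345 − 0.2145 = 0.4200 kmol/m³.

0.420 kmol/m³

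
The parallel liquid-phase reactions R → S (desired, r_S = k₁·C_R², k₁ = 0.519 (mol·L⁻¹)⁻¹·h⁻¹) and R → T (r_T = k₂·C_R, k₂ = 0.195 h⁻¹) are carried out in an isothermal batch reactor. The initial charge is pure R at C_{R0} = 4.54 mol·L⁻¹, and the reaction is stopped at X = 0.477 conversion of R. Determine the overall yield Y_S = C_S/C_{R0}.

0.429

C_R = C_{R0}(1−X) = 2.374 mol·L⁻¹.
Along a PFR/batch, dC_T/dC_R = −r_T/(r_S+r_T) = −k₂/(k₂+k₁·C_R).
Integrating from C_{R0} to C_R: C_T = (0.195/0.519)·ln[(0.195+0.519·4.54)/(0.195+0.519·2.37)] = 0.3757·ln(2.551/1.427) = 0.2182 mol·L⁻¹.
Then C_S = (C_{R0}−C_R) − C_T = 2.166 − 0.2182 = 1.947 mol·L⁻¹.
Y_S = C_S/C_{R0} = 1.947/4.54 = 0.429.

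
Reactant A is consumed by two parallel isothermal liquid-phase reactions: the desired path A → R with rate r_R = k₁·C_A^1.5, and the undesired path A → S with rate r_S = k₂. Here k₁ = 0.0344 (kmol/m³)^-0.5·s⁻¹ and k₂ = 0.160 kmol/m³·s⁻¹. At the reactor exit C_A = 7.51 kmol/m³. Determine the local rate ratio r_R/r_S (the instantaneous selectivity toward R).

S_{R/S} = r_R/r_S = (k₁·C_A^1.5)/(k₂) = (k₁/k₂)·C_A^1.5.
= (0.0344×7.510^1.5) / (0.160) = 0.7080/0.1600 = 4.42.
Since the desired path is higher order in A, keeping C_A high (PFR or concentrated feed) favours R.

4.42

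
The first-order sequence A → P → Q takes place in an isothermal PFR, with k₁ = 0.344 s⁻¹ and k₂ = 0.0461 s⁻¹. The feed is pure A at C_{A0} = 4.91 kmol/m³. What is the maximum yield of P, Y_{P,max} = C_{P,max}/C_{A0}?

0.733

Evaluating C_P at τ_opt = ln(k₂/k₁)/(k₂−k₁) gives C_{P,max}/C_{A0} = (k₁/k₂)^[k₂/(k₂−k₁)].
= (0.344/0.0461)^(0.0461/(0.0461−0.344)) = (7.462)^(-0.1547) = 0.7327.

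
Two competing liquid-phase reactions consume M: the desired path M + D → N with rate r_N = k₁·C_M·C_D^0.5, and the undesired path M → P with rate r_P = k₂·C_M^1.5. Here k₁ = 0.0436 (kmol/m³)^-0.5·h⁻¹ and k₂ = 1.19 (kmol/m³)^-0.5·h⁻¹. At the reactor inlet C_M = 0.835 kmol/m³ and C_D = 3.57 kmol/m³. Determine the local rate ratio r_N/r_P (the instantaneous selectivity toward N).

S_{N/P} = r_N/r_P = (k₁·C_M·C_D^0.5)/(k₂·C_M^1.5) = (k₁/k₂)·C_M^-0.5·C_D^0.5.
= (0.0436×0.8350×3.570^0.5) / (1.19×0.8350^1.5) = 0.06879/0.9080 = 0.0758.

0.0758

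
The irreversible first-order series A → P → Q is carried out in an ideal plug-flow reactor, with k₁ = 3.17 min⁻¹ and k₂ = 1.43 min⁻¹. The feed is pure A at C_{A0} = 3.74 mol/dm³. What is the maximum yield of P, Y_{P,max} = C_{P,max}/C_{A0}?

At the optimum, C_{P,max}/C_{A0} = (k₁/k₂)^[k₂/(k₂−k₁)].
= (3.17/1.43)^(1.43/(1.43−3.17)) = (2.217)^(-0.8218) = 0.5198.

0.520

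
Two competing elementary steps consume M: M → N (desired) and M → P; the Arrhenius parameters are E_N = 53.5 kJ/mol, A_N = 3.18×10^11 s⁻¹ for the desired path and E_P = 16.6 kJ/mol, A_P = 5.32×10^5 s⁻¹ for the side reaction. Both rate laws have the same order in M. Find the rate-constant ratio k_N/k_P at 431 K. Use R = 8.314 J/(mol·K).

With equal orders, S_{N/P} = k_N/k_P = (A_N/A_P)·exp[(E_P−E_N)/(RT)].
(E_P−E_N)/(RT) = (16.6−53.5)×10³/(8.314×431) = -36900/3583 = -10.30.
k_N/k_P = (3.18×10^11/5.32×10^5)·exp(-10.30) = 5.977×10^5 × 3.371×10^-5 = 20.2.
Since E_N > E_P, raising the temperature improves selectivity toward N.

20.2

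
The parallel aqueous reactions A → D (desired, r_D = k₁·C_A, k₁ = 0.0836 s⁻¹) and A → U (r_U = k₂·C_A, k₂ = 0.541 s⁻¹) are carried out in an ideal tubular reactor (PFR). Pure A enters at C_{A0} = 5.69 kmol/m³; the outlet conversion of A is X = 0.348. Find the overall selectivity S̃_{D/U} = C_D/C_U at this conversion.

C_A = C_{A0}(1−X) = 3.710 kmol/m³.
Both paths are first order in A, so the instantaneous fraction to D is constant: dC_D/d(−C_A) = k₁/(k₁+k₂) = 0.1338.
C_D = 0.1338·(C_{A0}−C_A) = 0.1338×1.980 = 0.265 kmol/m³.
C_U = (C_{A0}−C_A)−C_D = 1.715 kmol/m³; S̃_{D/U} = 0.2650/1.715 = 0.155.

0.155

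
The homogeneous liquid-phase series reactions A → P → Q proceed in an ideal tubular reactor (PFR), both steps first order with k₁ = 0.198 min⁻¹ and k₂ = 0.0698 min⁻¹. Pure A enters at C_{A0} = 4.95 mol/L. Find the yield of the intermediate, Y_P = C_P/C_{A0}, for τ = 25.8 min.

0.246

Solving the coupled first-order balances gives C_P(τ) = [k₁/(k₂−k₁)]·C_{A0}·(e^(−k₁τ) − e^(−k₂τ)).
e^(−k₁τ) = e^(−0.198×25.8) = e^(−5.108) = 0.006046; e^(−k₂τ) = e^(−1.801) = 0.1652.
C_P = 0.198×4.95/(0.0698−0.198) × (0.006046−0.1652) = (-7.645)×(-0.1591) = 1.216 mol/L.
Y_P = C_P/C_{A0} = 1.216/4.95 = 0.246.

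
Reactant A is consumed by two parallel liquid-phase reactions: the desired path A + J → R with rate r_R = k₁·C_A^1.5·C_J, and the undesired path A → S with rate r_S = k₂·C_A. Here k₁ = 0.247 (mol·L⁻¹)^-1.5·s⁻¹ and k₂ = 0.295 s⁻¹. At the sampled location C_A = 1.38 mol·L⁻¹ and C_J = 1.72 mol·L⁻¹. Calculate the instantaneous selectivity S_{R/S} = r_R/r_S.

1.69

S_{R/S} = r_R/r_S = (k₁·C_A^1.5·C_J)/(k₂·C_A) = (k₁/k₂)·C_A^0.5·C_J.
= (0.247×1.380^1.5×1.720) / (0.295×1.380) = 0.6887/0.4071 = 1.69.
Since the desired path is higher order in A, keeping C_A high (PFR or concentrated feed) favours R.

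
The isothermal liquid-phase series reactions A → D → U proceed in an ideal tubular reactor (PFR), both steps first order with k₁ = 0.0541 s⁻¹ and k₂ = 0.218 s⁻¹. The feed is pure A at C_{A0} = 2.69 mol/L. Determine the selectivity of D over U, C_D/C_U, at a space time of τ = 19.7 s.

The intermediate concentration in a first-order A→B→C sequence is C_D = k₁C_{A0}(e^(−k₁τ) − e^(−k₂τ))/(k₂−k₁).
e^(−k₁τ) = e^(−0.0541×19.7) = e^(−1.066) = 0.3445; e^(−k₂τ) = e^(−4.295) = 0.01364.
C_D = 0.0541×2.69/(0.218−0.0541) × (0.3445−0.01364) = 0.8879×0.3308 = 0.2937 mol/L.
C_A = C_{A0}e^(−k₁τ) = 0.9266 mol/L, so C_U = C_{A0}−C_A−C_D = 1.470 mol/L; C_D/C_U = 0.200.

0.200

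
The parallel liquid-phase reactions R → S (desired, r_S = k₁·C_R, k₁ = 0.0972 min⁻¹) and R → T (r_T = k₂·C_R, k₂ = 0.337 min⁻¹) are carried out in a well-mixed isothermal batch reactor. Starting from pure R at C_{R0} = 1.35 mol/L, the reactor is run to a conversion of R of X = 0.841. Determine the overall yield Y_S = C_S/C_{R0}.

0.188

C_R = C_{R0}(1−X) = 0.2147 mol/L.
Both paths are first order in R, so the instantaneous fraction to S is constant: dC_S/d(−C_R) = k₁/(k₁+k₂) = 0.2239.
C_S = 0.2239·(C_{R0}−C_R) = 0.2239×1.135 = 0.254 mol/L.
Y_S = C_S/C_{R0} = 0.2542/1.35 = 0.188.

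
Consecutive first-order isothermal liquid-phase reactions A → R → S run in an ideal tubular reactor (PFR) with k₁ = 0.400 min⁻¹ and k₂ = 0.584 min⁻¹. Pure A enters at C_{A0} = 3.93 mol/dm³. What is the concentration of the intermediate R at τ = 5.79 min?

Solving the coupled first-order balances gives C_R(τ) = [k₁/(k₂−k₁)]·C_{A0}·(e^(−k₁τ) − e^(−k₂τ)).
e^(−k₁τ) = e^(−0.400×5.79) = e^(−2.316) = 0.09867; e^(−k₂τ) = e^(−3.381) = 0.03400.
C_R = 0.400×3.93/(0.584−0.400) × (0.09867−0.03400) = 8.543×0.06467 = 0.5525 mol/dm³.

0.552 mol/dm³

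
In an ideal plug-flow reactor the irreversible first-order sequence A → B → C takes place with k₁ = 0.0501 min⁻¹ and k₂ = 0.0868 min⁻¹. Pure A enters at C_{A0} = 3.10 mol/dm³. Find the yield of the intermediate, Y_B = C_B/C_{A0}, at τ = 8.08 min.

0.234

Solving the coupled first-order balances gives C_B(τ) = [k₁/(k₂−k₁)]·C_{A0}·(e^(−k₁τ) − e^(−k₂τ)).
e^(−k₁τ) = e^(−0.0501×8.08) = e^(−0.4048) = 0.6671; e^(−k₂τ) = e^(−0.7013) = 0.4959.
C_B = 0.0501×3.10/(0.0868−0.0501) × (0.6671−0.4959) = 4.232×0.1712 = 0.7244 mol/dm³.
Y_B = C_B/C_{A0} = 0.7244/3.10 = 0.234.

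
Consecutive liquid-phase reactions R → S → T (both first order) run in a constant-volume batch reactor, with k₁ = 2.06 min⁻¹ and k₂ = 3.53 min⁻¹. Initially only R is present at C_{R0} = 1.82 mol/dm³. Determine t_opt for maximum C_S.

0.366 min

The intermediate peaks when r₁ = r₂, i.e. k₁e^(−k₁t) = k₂e^(−k₂t), giving t_opt = ln(k₂/k₁)/(k₂−k₁).
= ln(3.53/2.06)/(3.53−2.06) = ln(1.714)/1.470 = 0.5386/1.470 = 0.366 min.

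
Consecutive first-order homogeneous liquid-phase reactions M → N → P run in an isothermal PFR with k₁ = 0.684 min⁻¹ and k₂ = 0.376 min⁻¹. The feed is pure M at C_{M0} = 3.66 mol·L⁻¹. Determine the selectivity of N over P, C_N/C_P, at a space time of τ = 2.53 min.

1.29

Solving the coupled first-order balances gives C_N(τ) = [k₁/(k₂−k₁)]·C_{M0}·(e^(−k₁τ) − e^(−k₂τ)).
e^(−k₁τ) = e^(−0.684×2.53) = e^(−1.731) = 0.1772; e^(−k₂τ) = e^(−0.9513) = 0.3862.
C_N = 0.684×3.66/(0.376−0.684) × (0.1772−0.3862) = (-8.128)×(-0.2091) = 1.699 mol·L⁻¹.
C_M = C_{M0}e^(−k₁τ) = 0.6485 mol·L⁻¹, so C_P = C_{M0}−C_M−C_N = 1.312 mol·L⁻¹; C_N/C_P = 1.29.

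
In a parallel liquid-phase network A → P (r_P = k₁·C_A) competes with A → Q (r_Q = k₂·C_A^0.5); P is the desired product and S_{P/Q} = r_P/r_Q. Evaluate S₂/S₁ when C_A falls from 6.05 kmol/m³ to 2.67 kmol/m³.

S_{P/Q} = (k₁/k₂)·C_A^0.5, so S₂/S₁ = (C_{A,2}/C_{A,1})^0.5.
= (2.67/6.05)^0.5 = (0.4413)^0.5 = 0.664.
Selectivity toward P falls as C_A falls — high-concentration operation is favoured.

0.664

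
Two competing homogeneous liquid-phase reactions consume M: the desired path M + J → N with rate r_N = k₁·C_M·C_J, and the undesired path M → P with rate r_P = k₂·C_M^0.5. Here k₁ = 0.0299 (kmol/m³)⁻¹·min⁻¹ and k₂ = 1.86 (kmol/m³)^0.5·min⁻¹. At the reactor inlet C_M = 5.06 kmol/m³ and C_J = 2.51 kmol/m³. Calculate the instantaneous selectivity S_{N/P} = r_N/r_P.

S_{N/P} = r_N/r_P = (k₁·C_M·C_J)/(k₂·C_M^0.5) = (k₁/k₂)·C_M^0.5·C_J.
= (0.0299×5.060×2.510) / (1.86×5.060^0.5) = 0.3797/4.184 = 0.0908.
Since the desired path is higher order in M, keeping C_M high (PFR or concentrated feed) favours N.

0.0908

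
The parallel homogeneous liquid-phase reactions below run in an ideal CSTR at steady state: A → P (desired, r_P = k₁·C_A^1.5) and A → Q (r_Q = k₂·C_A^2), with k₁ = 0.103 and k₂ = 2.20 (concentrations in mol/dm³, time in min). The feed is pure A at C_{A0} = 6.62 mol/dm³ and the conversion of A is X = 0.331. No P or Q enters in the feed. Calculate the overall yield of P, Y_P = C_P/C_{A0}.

Exit C_A = C_{A0}(1−X) = 6.62×0.669 = 4.429 mol/dm³.
In a CSTR the entire volume is at exit conditions, so r_P = 0.103×4.429^1.5 = 0.9600 and r_Q = 2.20×4.429^2 = 43.15.
Fraction of consumed A going to P: r_P/(r_P+r_Q) = 0.02176.
C_P = 0.02176·C_{A0}·X = 0.02176×6.62×0.331 = 0.0477 mol/dm³; Y_P = C_P/C_{A0} = 0.00720.

0.00720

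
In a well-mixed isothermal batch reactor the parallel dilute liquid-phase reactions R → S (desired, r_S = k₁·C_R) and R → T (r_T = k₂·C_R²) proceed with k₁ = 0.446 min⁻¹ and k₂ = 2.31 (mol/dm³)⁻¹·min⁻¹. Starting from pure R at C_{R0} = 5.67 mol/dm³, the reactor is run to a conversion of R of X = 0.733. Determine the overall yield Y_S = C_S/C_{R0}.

C_R = C_{R0}(1−X) = 1.514 mol/dm³.
Along a PFR/batch, dC_S/dC_R = −r_S/(r_S+r_T) = −k₁/(k₁+k₂·C_R).
Integrating from C_{R0} to C_R: C_S = (0.446/2.31)·ln[(0.446+2.31·5.67)/(0.446+2.31·1.51)] = 0.1931·ln(13.54/3.943) = 0.2382 mol/dm³.
Y_S = C_S/C_{R0} = 0.2382/5.67 = 0.0420.

0.0420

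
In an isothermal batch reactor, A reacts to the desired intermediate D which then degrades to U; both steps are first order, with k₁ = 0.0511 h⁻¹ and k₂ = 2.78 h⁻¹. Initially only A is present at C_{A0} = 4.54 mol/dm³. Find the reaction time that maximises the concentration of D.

1.46 h

For first-order series the maximum of C_D occurs at t_opt = ln(k₂/k₁)/(k₂−k₁).
= ln(2.78/0.0511)/(2.78−0.0511) = ln(54.40)/2.729 = 3.996/2.729 = 1.46 h.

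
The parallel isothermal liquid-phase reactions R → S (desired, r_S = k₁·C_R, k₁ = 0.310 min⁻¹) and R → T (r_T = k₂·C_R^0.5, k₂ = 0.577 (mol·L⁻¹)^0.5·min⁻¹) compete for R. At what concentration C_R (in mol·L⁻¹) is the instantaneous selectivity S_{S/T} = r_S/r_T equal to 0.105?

0.0382 mol·L⁻¹

S_{S/T} = (k₁/k₂)·C_R^0.5 ⇒ C_R = (S·k₂/k₁)^(2).
= (0.105×0.577/0.310)^(2) = (0.1954)^(2) = 0.0382 mol·L⁻¹.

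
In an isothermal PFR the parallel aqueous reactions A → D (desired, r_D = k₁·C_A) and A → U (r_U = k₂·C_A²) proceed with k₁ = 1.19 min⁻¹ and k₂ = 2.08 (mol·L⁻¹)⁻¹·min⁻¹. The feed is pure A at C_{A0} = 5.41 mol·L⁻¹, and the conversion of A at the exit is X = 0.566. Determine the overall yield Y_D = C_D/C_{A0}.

0.0758

C_A = C_{A0}(1−X) = 2.348 mol·L⁻¹.
Along a PFR/batch, dC_D/dC_A = −r_D/(r_D+r_U) = −k₁/(k₁+k₂·C_A).
Integrating from C_{A0} to C_A: C_D = (1.19/2.08)·ln[(1.19+2.08·5.41)/(1.19+2.08·2.35)] = 0.5721·ln(12.44/6.074) = 0.4103 mol·L⁻¹.
Y_D = C_D/C_{A0} = 0.4103/5.41 = 0.0758.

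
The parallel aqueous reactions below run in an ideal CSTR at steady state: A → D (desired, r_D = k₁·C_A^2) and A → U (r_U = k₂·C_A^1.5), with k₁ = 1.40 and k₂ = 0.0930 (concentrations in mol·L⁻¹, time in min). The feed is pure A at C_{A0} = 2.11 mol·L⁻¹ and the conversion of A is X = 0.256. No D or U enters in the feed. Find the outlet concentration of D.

Exit C_A = C_{A0}(1−X) = 2.11×0.744 = 1.570 mol·L⁻¹.
A CSTR operates uniformly at the exit composition, giving r_D = 3.450 and r_U = 0.1829 (each k·C_A^n at C_A = 1.570).
Fraction of consumed A going to D: r_D/(r_D+r_U) = 0.9497.
C_D = 0.9497·C_{A0}·X = 0.9497×2.11×0.256 = 0.513 mol·L⁻¹.

0.513 mol·L⁻¹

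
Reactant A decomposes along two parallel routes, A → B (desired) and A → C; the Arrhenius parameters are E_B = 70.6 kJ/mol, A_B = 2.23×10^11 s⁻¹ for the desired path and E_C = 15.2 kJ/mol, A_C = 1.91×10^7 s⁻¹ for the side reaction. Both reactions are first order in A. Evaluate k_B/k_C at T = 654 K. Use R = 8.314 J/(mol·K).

Since both paths have the same order in A, the concentration cancels and S_{B/C} = k_B/k_C = (A_B/A_C)·exp[(E_C−E_B)/(RT)].
(E_C−E_B)/(RT) = (15.2−70.6)×10³/(8.314×654) = -55400/5437 = -10.19.
k_B/k_C = (2.23×10^11/1.91×10^7)·exp(-10.19) = 11675 × 3.759×10^-5 = 0.439.

0.439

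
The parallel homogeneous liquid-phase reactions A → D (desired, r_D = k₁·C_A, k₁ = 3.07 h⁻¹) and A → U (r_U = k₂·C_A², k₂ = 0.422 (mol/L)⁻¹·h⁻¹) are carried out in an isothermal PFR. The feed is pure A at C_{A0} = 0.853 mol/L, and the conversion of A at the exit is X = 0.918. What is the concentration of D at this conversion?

0.737 mol/L

C_A = C_{A0}(1−X) = 0.06995 mol/L.
Along a PFR/batch, dC_D/dC_A = −r_D/(r_D+r_U) = −k₁/(k₁+k₂·C_A).
Integrating from C_{A0} to C_A: C_D = (3.07/0.422)·ln[(3.07+0.422·0.853)/(3.07+0.422·0.0699)] = 7.275·ln(3.430/3.100) = 0.7370 mol/L.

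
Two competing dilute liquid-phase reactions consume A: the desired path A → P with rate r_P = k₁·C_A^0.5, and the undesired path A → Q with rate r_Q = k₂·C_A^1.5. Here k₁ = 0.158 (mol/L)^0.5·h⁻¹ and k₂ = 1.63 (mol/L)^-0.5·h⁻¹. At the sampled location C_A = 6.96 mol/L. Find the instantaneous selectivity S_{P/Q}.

0.0139

S_{P/Q} = r_P/r_Q = (k₁·C_A^0.5)/(k₂·C_A^1.5) = (k₁/k₂)·C_A⁻¹.
= (0.158×6.960^0.5) / (1.63×6.960^1.5) = 0.4168/29.93 = 0.0139.
The undesired path is higher order in A, so low C_A (CSTR or dilute feed) favours P.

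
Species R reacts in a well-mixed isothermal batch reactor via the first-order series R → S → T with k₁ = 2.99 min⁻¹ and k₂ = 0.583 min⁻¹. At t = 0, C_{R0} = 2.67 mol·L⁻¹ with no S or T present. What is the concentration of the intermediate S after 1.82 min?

1.13 mol·L⁻¹

Solving the coupled first-order balances gives C_S(t) = [k₁/(k₂−k₁)]·C_{R0}·(e^(−k₁t) − e^(−k₂t)).
e^(−k₁t) = e^(−2.99×1.82) = e^(−5.442) = 0.004332; e^(−k₂t) = e^(−1.061) = 0.3461.
C_S = 2.99×2.67/(0.583−2.99) × (0.004332−0.3461) = (-3.317)×(-0.3418) = 1.134 mol·L⁻¹.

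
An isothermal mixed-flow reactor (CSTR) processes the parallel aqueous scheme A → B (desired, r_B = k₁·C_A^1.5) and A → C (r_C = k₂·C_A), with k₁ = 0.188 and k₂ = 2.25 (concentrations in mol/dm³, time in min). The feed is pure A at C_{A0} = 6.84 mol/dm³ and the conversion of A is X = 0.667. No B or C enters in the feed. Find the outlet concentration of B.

0.511 mol/dm³

Exit C_A = C_{A0}(1−X) = 6.84×0.333 = 2.278 mol/dm³.
In a CSTR the entire volume is at exit conditions, so r_B = 0.188×2.278^1.5 = 0.6463 and r_C = 2.25×2.278 = 5.125.
Fraction of consumed A going to B: r_B/(r_B+r_C) = 0.1120.
C_B = 0.1120·C_{A0}·X = 0.1120×6.84×0.667 = 0.511 mol/dm³.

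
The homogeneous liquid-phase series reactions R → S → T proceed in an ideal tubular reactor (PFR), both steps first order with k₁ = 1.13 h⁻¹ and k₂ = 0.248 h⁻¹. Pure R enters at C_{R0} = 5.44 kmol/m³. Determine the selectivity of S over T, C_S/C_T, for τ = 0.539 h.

13.2

The intermediate concentration in a first-order A→B→C sequence is C_S = k₁C_{R0}(e^(−k₁τ) − e^(−k₂τ))/(k₂−k₁).
e^(−k₁τ) = e^(−1.13×0.539) = e^(−0.6091) = 0.5439; e^(−k₂τ) = e^(−0.1337) = 0.8749.
C_S = 1.13×5.44/(0.248−1.13) × (0.5439−0.8749) = (-6.970)×(-0.3310) = 2.307 kmol/m³.
C_R = C_{R0}e^(−k₁τ) = 2.959 kmol/m³, so C_T = C_{R0}−C_R−C_S = 0.1743 kmol/m³; C_S/C_T = 13.2.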